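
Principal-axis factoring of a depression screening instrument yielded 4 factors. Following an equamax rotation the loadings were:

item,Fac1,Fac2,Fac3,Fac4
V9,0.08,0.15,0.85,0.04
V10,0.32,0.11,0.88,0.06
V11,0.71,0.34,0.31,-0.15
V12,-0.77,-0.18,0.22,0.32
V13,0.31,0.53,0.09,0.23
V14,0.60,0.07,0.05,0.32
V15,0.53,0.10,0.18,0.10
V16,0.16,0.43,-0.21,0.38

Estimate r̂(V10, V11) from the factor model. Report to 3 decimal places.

r̂ = Σ λ_i·λ_j across factors = (0.32)(0.71) + (0.11)(0.34) + (0.88)(0.31) + (0.06)(-0.15)
  = +0.2272 +0.0374 +0.2728 -0.0090 = 0.5284

0.528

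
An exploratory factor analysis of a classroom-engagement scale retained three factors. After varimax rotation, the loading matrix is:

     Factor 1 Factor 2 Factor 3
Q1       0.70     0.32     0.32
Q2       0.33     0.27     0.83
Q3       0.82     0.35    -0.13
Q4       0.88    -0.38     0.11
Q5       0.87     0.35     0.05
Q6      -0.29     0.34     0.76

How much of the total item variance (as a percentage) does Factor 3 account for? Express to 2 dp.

23.34%

SS loadings for Factor 3 = 0.32² + 0.83² + (-0.13)² + 0.11² + 0.05² + 0.76² = 1.4004
With 6 standardized items, total variance = 6. Proportion = 1.4004/6 = 0.2334 → 23.34%.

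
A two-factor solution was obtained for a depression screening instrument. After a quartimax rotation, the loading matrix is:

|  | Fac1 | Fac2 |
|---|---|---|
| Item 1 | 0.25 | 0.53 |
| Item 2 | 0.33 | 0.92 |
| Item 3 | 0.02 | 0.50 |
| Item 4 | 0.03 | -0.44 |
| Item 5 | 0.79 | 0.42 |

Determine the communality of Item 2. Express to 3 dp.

0.955

h² = 0.33² + 0.92² = 0.1089 + 0.8464 = 0.9553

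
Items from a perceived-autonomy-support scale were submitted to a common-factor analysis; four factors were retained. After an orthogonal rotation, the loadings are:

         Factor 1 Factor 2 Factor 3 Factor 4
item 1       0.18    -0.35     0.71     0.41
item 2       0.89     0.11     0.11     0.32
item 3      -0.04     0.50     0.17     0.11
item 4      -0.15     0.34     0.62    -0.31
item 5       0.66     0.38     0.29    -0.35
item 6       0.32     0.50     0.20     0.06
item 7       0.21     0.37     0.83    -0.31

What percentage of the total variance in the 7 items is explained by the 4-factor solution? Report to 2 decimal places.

SS loadings by factor: 1.4307, 1.0315, 1.7425, 0.6009; total = 4.8056.
Total variance with 7 standardized items is 7, so the solution explains 4.8056/7 = 0.6865 = 68.65%.

68.65%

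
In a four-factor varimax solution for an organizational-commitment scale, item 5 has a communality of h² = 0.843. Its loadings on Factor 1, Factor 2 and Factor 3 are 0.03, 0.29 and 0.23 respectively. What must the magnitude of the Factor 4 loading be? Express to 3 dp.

Under orthogonal rotation h² = Σλ², so λ_Factor 4² = h² − (0.1379) = 0.843 − 0.1379 = 0.7051.
|λ| = √0.7051 = 0.8397.

0.840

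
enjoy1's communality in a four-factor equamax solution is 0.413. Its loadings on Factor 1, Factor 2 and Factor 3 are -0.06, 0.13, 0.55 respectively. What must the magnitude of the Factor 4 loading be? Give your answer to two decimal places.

0.30

Under orthogonal rotation h² = Σλ², so λ_Factor 4² = h² − (0.3230) = 0.413 − 0.3230 = 0.0900.
|λ| = √0.0900 = 0.3000.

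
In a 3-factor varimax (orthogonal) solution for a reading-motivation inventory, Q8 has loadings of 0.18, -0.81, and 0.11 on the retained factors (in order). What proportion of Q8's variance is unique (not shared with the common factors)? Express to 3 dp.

h² = 0.18² + (-0.81)² + 0.11² = 0.0324 + 0.6561 + 0.0121 = 0.7006
Uniqueness u² = 1 − h² = 1 − 0.7006 = 0.2994

0.299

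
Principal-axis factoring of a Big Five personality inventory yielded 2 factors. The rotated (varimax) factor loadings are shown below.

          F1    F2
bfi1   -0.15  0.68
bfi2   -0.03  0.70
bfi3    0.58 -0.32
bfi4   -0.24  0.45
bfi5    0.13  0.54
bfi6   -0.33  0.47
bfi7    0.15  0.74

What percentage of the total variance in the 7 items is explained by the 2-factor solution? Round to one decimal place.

41.2%

Communalities: 0.4849, 0.4909, 0.4388, 0.2601, 0.3085, 0.3298, 0.5701; Σh² = 2.8831.
Total variance with 7 standardized items is 7, so the solution explains 2.8831/7 = 0.4119 = 41.19%.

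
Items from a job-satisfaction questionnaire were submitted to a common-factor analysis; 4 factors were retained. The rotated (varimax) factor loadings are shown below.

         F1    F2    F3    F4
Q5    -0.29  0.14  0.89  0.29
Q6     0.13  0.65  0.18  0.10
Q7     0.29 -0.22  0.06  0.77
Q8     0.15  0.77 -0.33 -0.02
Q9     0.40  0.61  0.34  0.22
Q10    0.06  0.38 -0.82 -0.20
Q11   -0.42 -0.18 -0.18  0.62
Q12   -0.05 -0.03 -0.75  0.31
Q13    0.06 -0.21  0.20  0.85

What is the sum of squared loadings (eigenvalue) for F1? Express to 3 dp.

0.554

SS loadings for F1 = (-0.29)² + 0.13² + 0.29² + 0.15² + 0.40² + 0.06² + (-0.42)² + (-0.05)² + 0.06² = 0.0841 + 0.0169 + 0.0841 + 0.0225 + 0.1600 + 0.0036 + 0.1764 + 0.0025 + 0.0036 = 0.5537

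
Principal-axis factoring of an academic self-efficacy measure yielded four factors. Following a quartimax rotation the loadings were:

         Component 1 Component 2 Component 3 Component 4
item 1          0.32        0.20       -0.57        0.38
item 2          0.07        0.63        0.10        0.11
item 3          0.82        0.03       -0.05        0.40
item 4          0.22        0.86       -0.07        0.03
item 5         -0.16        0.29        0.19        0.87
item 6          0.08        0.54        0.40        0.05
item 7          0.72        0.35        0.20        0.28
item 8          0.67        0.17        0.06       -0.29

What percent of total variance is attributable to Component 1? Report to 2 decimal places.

22.84%

SS loadings for Component 1 = 0.32² + 0.07² + 0.82² + 0.22² + (-0.16)² + 0.08² + 0.72² + 0.67² = 1.8274
With 8 standardized items, total variance = 8. Proportion = 1.8274/8 = 0.2284 → 22.84%.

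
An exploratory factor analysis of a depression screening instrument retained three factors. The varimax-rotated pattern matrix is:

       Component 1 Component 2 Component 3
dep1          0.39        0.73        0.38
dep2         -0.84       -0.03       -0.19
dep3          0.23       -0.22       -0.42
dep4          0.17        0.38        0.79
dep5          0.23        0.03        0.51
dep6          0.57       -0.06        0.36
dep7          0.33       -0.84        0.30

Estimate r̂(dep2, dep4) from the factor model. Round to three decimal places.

r̂ = Σ λ_i·λ_j across factors = (-0.84)(0.17) + (-0.03)(0.38) + (-0.19)(0.79)
  = -0.1428 -0.0114 -0.1501 = -0.3043

-0.304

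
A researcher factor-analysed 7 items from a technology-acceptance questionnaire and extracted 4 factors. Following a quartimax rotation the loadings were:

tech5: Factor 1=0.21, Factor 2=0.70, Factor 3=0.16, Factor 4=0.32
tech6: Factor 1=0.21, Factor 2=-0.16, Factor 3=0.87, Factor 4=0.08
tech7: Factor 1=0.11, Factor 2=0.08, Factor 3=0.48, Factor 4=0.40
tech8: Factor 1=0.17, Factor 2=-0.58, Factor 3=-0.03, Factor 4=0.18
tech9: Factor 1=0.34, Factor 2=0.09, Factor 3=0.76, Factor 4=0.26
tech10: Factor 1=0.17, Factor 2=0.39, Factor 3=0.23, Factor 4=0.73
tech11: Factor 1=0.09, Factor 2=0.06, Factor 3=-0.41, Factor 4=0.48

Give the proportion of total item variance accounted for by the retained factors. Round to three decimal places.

0.607

Communalities: 0.6621, 0.8330, 0.4089, 0.3986, 0.7689, 0.7668, 0.4102; Σh² = 4.2485.
Total variance with 7 standardized items is 7, so the solution explains 4.2485/7 = 0.6069.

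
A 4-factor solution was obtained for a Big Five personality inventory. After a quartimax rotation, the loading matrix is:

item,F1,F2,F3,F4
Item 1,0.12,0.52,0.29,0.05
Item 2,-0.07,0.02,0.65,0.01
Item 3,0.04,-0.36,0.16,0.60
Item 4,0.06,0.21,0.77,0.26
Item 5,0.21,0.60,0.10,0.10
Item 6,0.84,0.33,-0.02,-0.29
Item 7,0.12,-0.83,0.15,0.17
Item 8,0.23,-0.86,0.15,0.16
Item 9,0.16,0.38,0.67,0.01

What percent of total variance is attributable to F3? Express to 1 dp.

SS loadings for F3 = 0.29² + 0.65² + 0.16² + 0.77² + 0.10² + (-0.02)² + 0.15² + 0.15² + 0.67² = 1.6294
With 9 standardized items, total variance = 9. Proportion = 1.6294/9 = 0.1810 → 18.10%.

18.1%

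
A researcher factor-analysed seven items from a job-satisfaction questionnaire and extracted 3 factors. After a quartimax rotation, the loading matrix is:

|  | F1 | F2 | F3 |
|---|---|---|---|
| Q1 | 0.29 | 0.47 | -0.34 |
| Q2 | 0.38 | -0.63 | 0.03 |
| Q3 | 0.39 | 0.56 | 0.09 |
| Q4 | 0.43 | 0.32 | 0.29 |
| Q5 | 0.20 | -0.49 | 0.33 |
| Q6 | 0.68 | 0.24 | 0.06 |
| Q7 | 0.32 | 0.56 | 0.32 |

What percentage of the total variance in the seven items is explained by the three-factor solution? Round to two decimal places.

Communalities: 0.4206, 0.5422, 0.4738, 0.3714, 0.3890, 0.5236, 0.5184; Σh² = 3.2390.
Total variance with 7 standardized items is 7, so the solution explains 3.2390/7 = 0.4627 = 46.27%.

46.27%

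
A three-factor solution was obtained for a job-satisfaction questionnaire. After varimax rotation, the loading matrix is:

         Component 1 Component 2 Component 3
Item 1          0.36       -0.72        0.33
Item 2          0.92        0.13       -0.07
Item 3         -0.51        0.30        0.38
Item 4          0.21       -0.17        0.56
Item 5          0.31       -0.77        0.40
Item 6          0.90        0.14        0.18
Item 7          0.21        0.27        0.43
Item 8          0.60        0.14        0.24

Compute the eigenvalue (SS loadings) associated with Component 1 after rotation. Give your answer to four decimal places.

2.5904

SS loadings for Component 1 = 0.36² + 0.92² + (-0.51)² + 0.21² + 0.31² + 0.90² + 0.21² + 0.60² = 0.1296 + 0.8464 + 0.2601 + 0.0441 + 0.0961 + 0.8100 + 0.0441 + 0.3600 = 2.5904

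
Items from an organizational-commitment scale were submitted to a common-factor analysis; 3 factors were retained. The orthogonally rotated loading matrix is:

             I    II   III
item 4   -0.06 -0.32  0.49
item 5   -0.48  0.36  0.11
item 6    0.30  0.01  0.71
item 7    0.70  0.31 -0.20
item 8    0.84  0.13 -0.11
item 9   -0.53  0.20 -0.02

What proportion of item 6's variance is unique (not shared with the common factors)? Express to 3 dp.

0.406

h² = 0.30² + 0.01² + 0.71² = 0.0900 + 0.0001 + 0.5041 = 0.5942
Uniqueness u² = 1 − h² = 1 − 0.5942 = 0.4058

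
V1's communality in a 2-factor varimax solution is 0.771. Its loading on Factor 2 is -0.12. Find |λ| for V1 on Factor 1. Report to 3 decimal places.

0.870

Under orthogonal rotation h² = Σλ², so λ_Factor 1² = h² − (0.0144) = 0.771 − 0.0144 = 0.7566.
|λ| = √0.7566 = 0.8698.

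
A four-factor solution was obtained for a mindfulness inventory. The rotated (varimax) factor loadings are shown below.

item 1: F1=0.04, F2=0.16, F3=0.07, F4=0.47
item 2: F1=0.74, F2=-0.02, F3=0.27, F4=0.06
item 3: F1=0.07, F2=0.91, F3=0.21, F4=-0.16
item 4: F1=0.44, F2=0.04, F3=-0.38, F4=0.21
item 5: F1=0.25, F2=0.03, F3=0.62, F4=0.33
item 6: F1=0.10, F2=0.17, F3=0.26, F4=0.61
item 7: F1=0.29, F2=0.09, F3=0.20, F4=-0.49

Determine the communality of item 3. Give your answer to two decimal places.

0.90

h² = 0.07² + 0.91² + 0.21² + (-0.16)² = 0.0049 + 0.8281 + 0.0441 + 0.0256 = 0.9027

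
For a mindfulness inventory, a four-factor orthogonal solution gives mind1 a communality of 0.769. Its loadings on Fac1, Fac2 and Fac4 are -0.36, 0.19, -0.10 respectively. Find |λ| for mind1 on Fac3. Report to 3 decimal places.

Under orthogonal rotation h² = Σλ², so λ_Fac3² = h² − (0.1757) = 0.769 − 0.1757 = 0.5933.
|λ| = √0.5933 = 0.7703.

0.770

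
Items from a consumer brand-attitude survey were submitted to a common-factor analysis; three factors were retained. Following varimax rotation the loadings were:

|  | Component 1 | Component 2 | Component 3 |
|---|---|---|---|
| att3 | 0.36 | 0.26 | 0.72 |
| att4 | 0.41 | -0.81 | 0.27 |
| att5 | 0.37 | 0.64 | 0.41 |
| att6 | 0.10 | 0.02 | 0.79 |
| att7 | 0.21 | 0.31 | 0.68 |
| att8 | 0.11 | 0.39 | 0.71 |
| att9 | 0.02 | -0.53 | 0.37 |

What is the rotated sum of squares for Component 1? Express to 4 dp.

0.5012

SS loadings for Component 1 = 0.36² + 0.41² + 0.37² + 0.10² + 0.21² + 0.11² + 0.02² = 0.1296 + 0.1681 + 0.1369 + 0.0100 + 0.0441 + 0.0121 + 0.0004 = 0.5012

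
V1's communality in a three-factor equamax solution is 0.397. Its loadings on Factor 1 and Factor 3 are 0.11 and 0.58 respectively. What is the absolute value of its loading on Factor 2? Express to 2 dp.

Under orthogonal rotation h² = Σλ², so λ_Factor 2² = h² − (0.3485) = 0.397 − 0.3485 = 0.0485.
|λ| = √0.0485 = 0.2202.

0.22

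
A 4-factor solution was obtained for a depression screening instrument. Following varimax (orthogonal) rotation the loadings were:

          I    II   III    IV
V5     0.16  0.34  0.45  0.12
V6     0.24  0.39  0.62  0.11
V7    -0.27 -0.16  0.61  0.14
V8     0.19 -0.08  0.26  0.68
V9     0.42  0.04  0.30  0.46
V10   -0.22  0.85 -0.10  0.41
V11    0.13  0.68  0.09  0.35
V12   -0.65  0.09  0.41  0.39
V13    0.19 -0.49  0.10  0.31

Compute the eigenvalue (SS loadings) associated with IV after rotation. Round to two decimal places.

SS loadings for IV = 0.12² + 0.11² + 0.14² + 0.68² + 0.46² + 0.41² + 0.35² + 0.39² + 0.31² = 0.0144 + 0.0121 + 0.0196 + 0.4624 + 0.2116 + 0.1681 + 0.1225 + 0.1521 + 0.0961 = 1.2589

1.26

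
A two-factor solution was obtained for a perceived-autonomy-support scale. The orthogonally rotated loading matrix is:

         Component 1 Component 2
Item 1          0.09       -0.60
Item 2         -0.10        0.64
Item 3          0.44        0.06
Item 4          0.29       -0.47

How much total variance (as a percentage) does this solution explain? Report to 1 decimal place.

SS loadings by factor: 0.2958, 0.9941; total = 1.2899.
Total variance with 4 standardized items is 4, so the solution explains 1.2899/4 = 0.3225 = 32.25%.

32.2%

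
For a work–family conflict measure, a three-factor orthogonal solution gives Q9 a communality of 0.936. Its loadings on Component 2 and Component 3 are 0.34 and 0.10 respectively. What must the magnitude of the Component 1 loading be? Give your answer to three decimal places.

0.900

Under orthogonal rotation h² = Σλ², so λ_Component 1² = h² − (0.1256) = 0.936 − 0.1256 = 0.8104.
|λ| = √0.8104 = 0.9002.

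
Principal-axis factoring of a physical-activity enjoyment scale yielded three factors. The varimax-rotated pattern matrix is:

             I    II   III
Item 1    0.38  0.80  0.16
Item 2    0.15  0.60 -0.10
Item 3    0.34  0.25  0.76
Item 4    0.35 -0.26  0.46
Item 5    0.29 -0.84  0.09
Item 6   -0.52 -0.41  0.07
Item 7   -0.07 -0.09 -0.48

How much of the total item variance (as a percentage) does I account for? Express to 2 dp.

10.92%

SS loadings for I = 0.38² + 0.15² + 0.34² + 0.35² + 0.29² + (-0.52)² + (-0.07)² = 0.7644
With 7 standardized items, total variance = 7. Proportion = 0.7644/7 = 0.1092 → 10.92%.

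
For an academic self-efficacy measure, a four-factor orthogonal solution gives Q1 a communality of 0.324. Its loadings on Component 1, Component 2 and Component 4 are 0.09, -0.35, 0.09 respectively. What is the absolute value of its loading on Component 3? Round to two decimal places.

0.43

Under orthogonal rotation h² = Σλ², so λ_Component 3² = h² − (0.1387) = 0.324 − 0.1387 = 0.1853.
|λ| = √0.1853 = 0.4305.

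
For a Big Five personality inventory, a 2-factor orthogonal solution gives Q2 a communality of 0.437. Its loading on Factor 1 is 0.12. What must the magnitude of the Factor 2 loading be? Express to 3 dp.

0.650

Under orthogonal rotation h² = Σλ², so λ_Factor 2² = h² − (0.0144) = 0.437 − 0.0144 = 0.4226.
|λ| = √0.4226 = 0.6501.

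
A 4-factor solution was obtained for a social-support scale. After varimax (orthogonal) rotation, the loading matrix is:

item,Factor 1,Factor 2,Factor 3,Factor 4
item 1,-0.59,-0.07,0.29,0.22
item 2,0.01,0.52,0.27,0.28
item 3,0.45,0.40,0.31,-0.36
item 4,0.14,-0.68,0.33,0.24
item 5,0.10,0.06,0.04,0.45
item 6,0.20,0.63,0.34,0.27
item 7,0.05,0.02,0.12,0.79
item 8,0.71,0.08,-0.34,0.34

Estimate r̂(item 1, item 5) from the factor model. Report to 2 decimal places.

r̂ = Σ λ_i·λ_j across factors = (-0.59)(0.10) + (-0.07)(0.06) + (0.29)(0.04) + (0.22)(0.45)
  = -0.0590 -0.0042 +0.0116 +0.0990 = 0.0474

0.05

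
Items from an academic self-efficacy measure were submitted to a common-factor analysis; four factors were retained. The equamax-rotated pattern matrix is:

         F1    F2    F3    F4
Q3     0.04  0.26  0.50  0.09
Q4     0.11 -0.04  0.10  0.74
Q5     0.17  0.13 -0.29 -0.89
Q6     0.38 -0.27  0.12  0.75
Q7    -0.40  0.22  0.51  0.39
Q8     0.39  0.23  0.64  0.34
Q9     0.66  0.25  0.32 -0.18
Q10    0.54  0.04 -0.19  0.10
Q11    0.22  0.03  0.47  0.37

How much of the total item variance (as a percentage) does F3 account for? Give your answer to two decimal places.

SS loadings for F3 = 0.50² + 0.10² + (-0.29)² + 0.12² + 0.51² + 0.64² + 0.32² + (-0.19)² + 0.47² = 1.3876
With 9 standardized items, total variance = 9. Proportion = 1.3876/9 = 0.1542 → 15.42%.

15.42%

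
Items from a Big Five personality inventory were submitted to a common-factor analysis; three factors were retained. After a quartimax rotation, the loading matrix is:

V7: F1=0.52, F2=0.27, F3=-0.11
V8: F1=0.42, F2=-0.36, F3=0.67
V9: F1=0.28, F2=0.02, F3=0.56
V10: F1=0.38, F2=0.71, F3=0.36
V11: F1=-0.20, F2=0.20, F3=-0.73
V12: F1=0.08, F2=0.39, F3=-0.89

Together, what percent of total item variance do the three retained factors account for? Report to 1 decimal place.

64.1%

Communalities: 0.3554, 0.7549, 0.3924, 0.7781, 0.6129, 0.9506; Σh² = 3.8443.
Total variance with 6 standardized items is 6, so the solution explains 3.8443/6 = 0.6407 = 64.07%.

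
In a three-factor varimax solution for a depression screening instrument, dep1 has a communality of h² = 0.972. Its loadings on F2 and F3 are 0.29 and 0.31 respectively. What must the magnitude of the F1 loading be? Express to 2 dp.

0.89

Under orthogonal rotation h² = Σλ², so λ_F1² = h² − (0.1802) = 0.972 − 0.1802 = 0.7918.
|λ| = √0.7918 = 0.8898.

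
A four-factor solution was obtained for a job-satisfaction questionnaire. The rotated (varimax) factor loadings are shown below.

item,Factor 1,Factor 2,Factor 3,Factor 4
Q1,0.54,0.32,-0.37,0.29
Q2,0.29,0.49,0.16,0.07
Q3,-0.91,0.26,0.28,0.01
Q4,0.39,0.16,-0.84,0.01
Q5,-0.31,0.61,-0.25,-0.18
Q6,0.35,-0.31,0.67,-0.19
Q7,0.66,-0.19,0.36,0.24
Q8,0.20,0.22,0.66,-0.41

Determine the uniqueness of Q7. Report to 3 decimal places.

h² = 0.66² + (-0.19)² + 0.36² + 0.24² = 0.4356 + 0.0361 + 0.1296 + 0.0576 = 0.6589
Uniqueness u² = 1 − h² = 1 − 0.6589 = 0.3411

0.341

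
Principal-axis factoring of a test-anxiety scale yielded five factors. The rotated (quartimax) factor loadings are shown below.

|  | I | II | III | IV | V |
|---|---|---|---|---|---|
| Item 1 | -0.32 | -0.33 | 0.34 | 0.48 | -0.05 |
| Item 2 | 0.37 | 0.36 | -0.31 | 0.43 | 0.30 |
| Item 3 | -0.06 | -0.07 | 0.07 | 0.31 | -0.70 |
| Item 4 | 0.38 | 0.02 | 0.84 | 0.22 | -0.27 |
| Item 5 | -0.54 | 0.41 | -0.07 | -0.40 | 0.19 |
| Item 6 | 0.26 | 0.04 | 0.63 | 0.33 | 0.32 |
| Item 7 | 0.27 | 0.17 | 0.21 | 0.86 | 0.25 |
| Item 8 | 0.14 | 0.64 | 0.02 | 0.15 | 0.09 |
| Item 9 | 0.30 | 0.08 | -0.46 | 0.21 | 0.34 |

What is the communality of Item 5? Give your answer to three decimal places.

h² = (-0.54)² + 0.41² + (-0.07)² + (-0.40)² + 0.19² = 0.2916 + 0.1681 + 0.0049 + 0.1600 + 0.0361 = 0.6607

0.661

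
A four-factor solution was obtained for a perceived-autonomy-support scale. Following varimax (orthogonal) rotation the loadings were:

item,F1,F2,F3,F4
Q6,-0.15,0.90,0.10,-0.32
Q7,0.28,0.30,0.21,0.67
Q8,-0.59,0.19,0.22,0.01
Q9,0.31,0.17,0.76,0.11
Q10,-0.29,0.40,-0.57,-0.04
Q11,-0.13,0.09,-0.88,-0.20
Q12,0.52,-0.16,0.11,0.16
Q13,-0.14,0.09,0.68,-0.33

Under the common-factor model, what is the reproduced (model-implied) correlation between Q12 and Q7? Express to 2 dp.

r̂ = Σ λ_i·λ_j across factors = (0.52)(0.28) + (-0.16)(0.30) + (0.11)(0.21) + (0.16)(0.67)
  = +0.1456 -0.0480 +0.0231 +0.1072 = 0.2279

0.23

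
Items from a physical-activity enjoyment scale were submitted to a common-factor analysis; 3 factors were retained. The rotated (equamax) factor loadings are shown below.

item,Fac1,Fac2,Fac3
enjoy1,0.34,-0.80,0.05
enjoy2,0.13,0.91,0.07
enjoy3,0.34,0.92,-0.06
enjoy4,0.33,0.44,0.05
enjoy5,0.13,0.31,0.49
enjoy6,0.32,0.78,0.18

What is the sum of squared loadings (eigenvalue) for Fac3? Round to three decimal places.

SS loadings for Fac3 = 0.05² + 0.07² + (-0.06)² + 0.05² + 0.49² + 0.18² = 0.0025 + 0.0049 + 0.0036 + 0.0025 + 0.2401 + 0.0324 = 0.2860

0.286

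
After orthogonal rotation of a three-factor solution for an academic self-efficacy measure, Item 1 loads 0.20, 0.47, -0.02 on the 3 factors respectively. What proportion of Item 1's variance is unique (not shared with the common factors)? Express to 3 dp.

h² = 0.20² + 0.47² + (-0.02)² = 0.0400 + 0.2209 + 0.0004 = 0.2613
Uniqueness u² = 1 − h² = 1 − 0.2613 = 0.7387

0.739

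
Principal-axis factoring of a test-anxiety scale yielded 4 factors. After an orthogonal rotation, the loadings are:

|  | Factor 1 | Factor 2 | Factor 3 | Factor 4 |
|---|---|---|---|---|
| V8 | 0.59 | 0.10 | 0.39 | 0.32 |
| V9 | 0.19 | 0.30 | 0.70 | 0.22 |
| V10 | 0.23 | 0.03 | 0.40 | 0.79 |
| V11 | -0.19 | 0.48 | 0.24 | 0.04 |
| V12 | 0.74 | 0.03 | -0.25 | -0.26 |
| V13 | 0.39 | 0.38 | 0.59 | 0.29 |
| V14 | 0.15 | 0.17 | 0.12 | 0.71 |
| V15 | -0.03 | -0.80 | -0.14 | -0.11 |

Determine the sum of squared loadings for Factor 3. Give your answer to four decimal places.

1.3043

SS loadings for Factor 3 = 0.39² + 0.70² + 0.40² + 0.24² + (-0.25)² + 0.59² + 0.12² + (-0.14)² = 0.1521 + 0.4900 + 0.1600 + 0.0576 + 0.0625 + 0.3481 + 0.0144 + 0.0196 = 1.3043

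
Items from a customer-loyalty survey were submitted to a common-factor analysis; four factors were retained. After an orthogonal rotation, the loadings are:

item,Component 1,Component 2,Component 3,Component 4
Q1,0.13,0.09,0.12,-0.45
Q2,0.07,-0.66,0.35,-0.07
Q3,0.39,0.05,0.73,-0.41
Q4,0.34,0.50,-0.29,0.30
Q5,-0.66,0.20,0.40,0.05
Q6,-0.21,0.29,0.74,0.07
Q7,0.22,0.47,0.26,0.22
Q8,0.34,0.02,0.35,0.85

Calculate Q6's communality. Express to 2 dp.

0.68

h² = (-0.21)² + 0.29² + 0.74² + 0.07² = 0.0441 + 0.0841 + 0.5476 + 0.0049 = 0.6807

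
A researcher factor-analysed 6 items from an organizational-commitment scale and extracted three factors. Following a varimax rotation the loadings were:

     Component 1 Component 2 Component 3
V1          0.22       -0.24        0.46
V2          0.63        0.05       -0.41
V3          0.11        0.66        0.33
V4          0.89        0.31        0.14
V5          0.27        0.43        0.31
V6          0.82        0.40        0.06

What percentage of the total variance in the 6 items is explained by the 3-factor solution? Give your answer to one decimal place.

SS loadings by factor: 1.9948, 0.9367, 0.6079; total = 3.5394.
Total variance with 6 standardized items is 6, so the solution explains 3.5394/6 = 0.5899 = 58.99%.

59.0%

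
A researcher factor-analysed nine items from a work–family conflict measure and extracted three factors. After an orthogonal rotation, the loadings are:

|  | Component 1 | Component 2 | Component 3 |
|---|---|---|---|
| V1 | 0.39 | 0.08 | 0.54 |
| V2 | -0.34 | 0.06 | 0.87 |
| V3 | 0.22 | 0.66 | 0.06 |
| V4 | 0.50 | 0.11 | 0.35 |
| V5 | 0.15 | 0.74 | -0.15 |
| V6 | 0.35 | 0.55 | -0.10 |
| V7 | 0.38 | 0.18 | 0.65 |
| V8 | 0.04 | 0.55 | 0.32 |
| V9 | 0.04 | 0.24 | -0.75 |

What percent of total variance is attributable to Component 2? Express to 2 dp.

SS loadings for Component 2 = 0.08² + 0.06² + 0.66² + 0.11² + 0.74² + 0.55² + 0.18² + 0.55² + 0.24² = 1.7003
With 9 standardized items, total variance = 9. Proportion = 1.7003/9 = 0.1889 → 18.89%.

18.89%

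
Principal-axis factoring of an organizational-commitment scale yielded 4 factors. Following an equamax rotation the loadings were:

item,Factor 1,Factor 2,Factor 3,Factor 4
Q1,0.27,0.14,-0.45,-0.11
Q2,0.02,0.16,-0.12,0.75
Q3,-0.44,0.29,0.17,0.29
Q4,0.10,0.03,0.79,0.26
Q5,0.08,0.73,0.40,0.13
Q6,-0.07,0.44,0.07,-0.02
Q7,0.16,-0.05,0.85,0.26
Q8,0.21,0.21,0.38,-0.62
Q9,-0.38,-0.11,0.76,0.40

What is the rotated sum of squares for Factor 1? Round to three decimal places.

SS loadings for Factor 1 = 0.27² + 0.02² + (-0.44)² + 0.10² + 0.08² + (-0.07)² + 0.16² + 0.21² + (-0.38)² = 0.0729 + 0.0004 + 0.1936 + 0.0100 + 0.0064 + 0.0049 + 0.0256 + 0.0441 + 0.1444 = 0.5023

0.502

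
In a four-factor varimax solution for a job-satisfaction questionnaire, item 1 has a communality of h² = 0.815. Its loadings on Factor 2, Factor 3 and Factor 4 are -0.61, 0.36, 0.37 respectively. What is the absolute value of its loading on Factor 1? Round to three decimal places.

Under orthogonal rotation h² = Σλ², so λ_Factor 1² = h² − (0.6386) = 0.815 − 0.6386 = 0.1764.
|λ| = √0.1764 = 0.4200.

0.420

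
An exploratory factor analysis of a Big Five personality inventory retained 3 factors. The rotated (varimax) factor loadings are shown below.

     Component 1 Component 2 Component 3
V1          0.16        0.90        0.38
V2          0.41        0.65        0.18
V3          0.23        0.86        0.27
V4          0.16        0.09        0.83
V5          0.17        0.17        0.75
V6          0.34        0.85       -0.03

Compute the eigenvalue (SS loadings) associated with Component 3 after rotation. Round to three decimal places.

SS loadings for Component 3 = 0.38² + 0.18² + 0.27² + 0.83² + 0.75² + (-0.03)² = 0.1444 + 0.0324 + 0.0729 + 0.6889 + 0.5625 + 0.0009 = 1.5020

1.502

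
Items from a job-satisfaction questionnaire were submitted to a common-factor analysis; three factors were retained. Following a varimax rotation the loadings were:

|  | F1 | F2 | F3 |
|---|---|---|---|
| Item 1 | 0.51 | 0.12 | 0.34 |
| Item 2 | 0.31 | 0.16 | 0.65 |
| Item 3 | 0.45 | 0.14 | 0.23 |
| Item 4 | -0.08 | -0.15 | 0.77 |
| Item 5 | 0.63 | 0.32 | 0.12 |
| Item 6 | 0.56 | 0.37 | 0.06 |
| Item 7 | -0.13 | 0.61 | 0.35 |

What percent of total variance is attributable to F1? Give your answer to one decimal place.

18.5%

SS loadings for F1 = 0.51² + 0.31² + 0.45² + (-0.08)² + 0.63² + 0.56² + (-0.13)² = 1.2925
With 7 standardized items, total variance = 7. Proportion = 1.2925/7 = 0.1846 → 18.46%.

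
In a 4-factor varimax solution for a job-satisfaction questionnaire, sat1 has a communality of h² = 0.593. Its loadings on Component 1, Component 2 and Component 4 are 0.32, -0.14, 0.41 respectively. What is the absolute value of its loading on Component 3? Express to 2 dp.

Under orthogonal rotation h² = Σλ², so λ_Component 3² = h² − (0.2901) = 0.593 − 0.2901 = 0.3029.
|λ| = √0.3029 = 0.5504.

0.55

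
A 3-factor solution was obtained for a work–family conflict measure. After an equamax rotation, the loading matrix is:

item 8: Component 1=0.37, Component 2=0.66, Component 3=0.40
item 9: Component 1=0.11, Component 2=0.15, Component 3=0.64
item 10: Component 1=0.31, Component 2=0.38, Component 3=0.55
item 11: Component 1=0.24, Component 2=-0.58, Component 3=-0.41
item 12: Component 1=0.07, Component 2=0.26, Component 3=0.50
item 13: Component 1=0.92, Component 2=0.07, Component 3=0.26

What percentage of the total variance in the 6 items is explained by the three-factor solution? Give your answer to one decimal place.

SS loadings by factor: 1.1540, 1.0114, 1.3578; total = 3.5232.
Total variance with 6 standardized items is 6, so the solution explains 3.5232/6 = 0.5872 = 58.72%.

58.7%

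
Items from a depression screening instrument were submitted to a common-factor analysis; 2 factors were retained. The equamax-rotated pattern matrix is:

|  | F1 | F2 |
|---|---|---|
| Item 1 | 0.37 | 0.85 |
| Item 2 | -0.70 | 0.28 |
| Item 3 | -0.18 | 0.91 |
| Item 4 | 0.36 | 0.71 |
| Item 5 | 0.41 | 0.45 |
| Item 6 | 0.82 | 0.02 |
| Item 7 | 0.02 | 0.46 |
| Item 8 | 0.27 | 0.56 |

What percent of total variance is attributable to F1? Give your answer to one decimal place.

21.3%

SS loadings for F1 = 0.37² + (-0.70)² + (-0.18)² + 0.36² + 0.41² + 0.82² + 0.02² + 0.27² = 1.7027
With 8 standardized items, total variance = 8. Proportion = 1.7027/8 = 0.2128 → 21.28%.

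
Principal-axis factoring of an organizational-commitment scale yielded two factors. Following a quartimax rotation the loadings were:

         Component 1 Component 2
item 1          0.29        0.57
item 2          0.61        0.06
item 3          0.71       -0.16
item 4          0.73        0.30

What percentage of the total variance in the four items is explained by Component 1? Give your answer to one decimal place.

SS loadings for Component 1 = 0.29² + 0.61² + 0.71² + 0.73² = 1.4932
With 4 standardized items, total variance = 4. Proportion = 1.4932/4 = 0.3733 → 37.33%.

37.3%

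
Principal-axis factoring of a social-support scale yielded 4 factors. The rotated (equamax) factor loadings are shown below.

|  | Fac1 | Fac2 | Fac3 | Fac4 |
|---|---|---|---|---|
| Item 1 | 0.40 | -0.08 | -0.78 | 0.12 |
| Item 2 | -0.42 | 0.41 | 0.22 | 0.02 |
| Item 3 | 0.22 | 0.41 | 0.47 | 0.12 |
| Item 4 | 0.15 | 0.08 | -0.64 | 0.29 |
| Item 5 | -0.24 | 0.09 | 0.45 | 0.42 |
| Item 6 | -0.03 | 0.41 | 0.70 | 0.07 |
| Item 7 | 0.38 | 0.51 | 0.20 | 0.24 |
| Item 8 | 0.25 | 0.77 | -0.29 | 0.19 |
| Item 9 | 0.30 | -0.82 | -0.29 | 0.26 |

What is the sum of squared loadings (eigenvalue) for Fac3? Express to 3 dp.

2.188

SS loadings for Fac3 = (-0.78)² + 0.22² + 0.47² + (-0.64)² + 0.45² + 0.70² + 0.20² + (-0.29)² + (-0.29)² = 0.6084 + 0.0484 + 0.2209 + 0.4096 + 0.2025 + 0.4900 + 0.0400 + 0.0841 + 0.0841 = 2.1880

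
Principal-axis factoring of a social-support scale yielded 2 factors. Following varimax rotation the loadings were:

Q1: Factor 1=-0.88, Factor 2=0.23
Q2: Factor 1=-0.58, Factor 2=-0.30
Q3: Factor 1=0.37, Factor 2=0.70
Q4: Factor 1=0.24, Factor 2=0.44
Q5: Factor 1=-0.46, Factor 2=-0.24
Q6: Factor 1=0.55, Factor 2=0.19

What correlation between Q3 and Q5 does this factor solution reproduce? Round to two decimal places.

r̂ = Σ λ_i·λ_j across factors = (0.37)(-0.46) + (0.70)(-0.24)
  = -0.1702 -0.1680 = -0.3382

-0.34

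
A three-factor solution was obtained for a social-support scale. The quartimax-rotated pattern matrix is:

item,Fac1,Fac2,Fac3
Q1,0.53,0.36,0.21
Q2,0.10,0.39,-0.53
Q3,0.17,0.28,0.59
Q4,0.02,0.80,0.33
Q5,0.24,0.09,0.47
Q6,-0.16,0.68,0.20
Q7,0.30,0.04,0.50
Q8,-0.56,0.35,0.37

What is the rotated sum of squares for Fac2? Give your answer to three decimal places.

1.595

SS loadings for Fac2 = 0.36² + 0.39² + 0.28² + 0.80² + 0.09² + 0.68² + 0.04² + 0.35² = 0.1296 + 0.1521 + 0.0784 + 0.6400 + 0.0081 + 0.4624 + 0.0016 + 0.1225 = 1.5947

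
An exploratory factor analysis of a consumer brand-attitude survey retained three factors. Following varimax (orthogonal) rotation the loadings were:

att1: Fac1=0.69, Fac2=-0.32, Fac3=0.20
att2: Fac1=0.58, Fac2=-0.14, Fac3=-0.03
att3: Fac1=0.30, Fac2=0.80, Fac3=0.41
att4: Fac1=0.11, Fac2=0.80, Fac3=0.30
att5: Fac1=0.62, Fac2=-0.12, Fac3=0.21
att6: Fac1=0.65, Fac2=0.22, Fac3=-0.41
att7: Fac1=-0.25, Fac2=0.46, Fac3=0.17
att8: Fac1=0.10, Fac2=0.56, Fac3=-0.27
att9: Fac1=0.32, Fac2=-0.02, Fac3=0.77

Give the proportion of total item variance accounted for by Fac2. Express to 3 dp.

SS loadings for Fac2 = (-0.32)² + (-0.14)² + 0.80² + 0.80² + (-0.12)² + 0.22² + 0.46² + 0.56² + (-0.02)² = 1.9904
Proportion of variance = 1.9904 / 9 = 0.2212.

0.221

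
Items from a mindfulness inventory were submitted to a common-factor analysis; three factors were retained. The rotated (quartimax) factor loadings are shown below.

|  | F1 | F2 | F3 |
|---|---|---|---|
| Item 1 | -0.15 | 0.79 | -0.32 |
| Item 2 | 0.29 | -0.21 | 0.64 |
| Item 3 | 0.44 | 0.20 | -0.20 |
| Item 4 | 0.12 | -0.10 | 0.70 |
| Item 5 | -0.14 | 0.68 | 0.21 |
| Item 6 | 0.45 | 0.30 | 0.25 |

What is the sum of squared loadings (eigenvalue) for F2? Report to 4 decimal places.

1.2706

SS loadings for F2 = 0.79² + (-0.21)² + 0.20² + (-0.10)² + 0.68² + 0.30² = 0.6241 + 0.0441 + 0.0400 + 0.0100 + 0.4624 + 0.0900 = 1.2706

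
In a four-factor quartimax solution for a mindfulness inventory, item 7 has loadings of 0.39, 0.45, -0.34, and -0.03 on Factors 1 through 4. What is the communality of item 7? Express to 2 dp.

0.47

h² = 0.39² + 0.45² + (-0.34)² + (-0.03)² = 0.1521 + 0.2025 + 0.1156 + 0.0009 = 0.4711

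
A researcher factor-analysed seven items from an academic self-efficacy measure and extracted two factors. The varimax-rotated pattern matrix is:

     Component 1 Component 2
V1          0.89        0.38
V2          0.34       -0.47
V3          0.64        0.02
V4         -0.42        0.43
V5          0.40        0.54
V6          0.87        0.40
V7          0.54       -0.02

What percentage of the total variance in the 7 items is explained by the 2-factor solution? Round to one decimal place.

SS loadings by factor: 2.7022, 1.0026; total = 3.7048.
Total variance with 7 standardized items is 7, so the solution explains 3.7048/7 = 0.5293 = 52.93%.

52.9%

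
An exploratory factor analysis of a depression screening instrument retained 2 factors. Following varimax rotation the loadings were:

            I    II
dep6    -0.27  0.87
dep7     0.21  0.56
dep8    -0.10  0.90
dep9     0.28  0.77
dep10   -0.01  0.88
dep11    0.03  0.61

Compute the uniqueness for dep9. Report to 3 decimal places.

0.329

h² = 0.28² + 0.77² = 0.0784 + 0.5929 = 0.6713
Uniqueness u² = 1 − h² = 1 − 0.6713 = 0.3287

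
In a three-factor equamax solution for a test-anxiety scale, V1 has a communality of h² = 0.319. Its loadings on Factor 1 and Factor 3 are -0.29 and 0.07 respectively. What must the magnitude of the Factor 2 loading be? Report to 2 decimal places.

Under orthogonal rotation h² = Σλ², so λ_Factor 2² = h² − (0.0890) = 0.319 − 0.0890 = 0.2300.
|λ| = √0.2300 = 0.4796.

0.48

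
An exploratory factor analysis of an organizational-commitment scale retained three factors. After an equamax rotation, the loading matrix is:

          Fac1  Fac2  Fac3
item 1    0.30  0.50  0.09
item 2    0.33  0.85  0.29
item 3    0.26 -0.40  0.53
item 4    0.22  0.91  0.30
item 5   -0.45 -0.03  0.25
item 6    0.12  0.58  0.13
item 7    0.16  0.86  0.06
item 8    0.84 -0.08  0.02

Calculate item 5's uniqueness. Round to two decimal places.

0.73

h² = (-0.45)² + (-0.03)² + 0.25² = 0.2025 + 0.0009 + 0.0625 = 0.2659
Uniqueness u² = 1 − h² = 1 − 0.2659 = 0.7341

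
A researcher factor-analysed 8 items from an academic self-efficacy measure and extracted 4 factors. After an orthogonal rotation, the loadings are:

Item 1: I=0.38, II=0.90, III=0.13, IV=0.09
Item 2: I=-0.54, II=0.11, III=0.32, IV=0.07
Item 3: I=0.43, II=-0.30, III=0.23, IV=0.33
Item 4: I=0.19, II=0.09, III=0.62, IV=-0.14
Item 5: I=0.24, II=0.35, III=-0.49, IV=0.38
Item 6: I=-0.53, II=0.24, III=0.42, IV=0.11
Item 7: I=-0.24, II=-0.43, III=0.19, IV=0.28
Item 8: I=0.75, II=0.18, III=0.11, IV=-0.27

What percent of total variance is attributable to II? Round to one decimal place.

16.5%

SS loadings for II = 0.90² + 0.11² + (-0.30)² + 0.09² + 0.35² + 0.24² + (-0.43)² + 0.18² = 1.3176
With 8 standardized items, total variance = 8. Proportion = 1.3176/8 = 0.1647 → 16.47%.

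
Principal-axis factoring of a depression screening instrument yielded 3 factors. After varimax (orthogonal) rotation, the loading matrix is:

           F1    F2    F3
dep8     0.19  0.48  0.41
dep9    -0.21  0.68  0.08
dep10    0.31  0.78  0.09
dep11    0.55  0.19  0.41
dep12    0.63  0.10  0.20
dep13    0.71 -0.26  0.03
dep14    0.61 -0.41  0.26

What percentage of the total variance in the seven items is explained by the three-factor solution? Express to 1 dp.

54.2%

Communalities: 0.4346, 0.5129, 0.7126, 0.5067, 0.4469, 0.5726, 0.6078; Σh² = 3.7941.
Total variance with 7 standardized items is 7, so the solution explains 3.7941/7 = 0.5420 = 54.20%.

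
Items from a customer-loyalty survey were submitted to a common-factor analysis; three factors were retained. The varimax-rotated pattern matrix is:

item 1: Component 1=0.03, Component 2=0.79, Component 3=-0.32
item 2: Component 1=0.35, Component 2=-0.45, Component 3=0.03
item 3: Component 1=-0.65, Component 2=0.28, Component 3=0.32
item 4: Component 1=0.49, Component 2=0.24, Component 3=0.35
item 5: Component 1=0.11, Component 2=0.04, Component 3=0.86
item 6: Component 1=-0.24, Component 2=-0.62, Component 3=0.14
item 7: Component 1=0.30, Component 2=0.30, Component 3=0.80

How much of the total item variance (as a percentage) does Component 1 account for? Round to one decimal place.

SS loadings for Component 1 = 0.03² + 0.35² + (-0.65)² + 0.49² + 0.11² + (-0.24)² + 0.30² = 0.9457
With 7 standardized items, total variance = 7. Proportion = 0.9457/7 = 0.1351 → 13.51%.

13.5%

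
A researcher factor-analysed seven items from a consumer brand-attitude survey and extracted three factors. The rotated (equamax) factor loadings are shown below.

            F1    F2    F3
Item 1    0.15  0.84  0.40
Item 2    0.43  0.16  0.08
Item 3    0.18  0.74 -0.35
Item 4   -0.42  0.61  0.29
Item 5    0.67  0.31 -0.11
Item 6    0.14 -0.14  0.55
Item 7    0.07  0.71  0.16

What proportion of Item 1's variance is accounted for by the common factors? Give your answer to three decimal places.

h² = 0.15² + 0.84² + 0.40² = 0.0225 + 0.7056 + 0.1600 = 0.8881

0.888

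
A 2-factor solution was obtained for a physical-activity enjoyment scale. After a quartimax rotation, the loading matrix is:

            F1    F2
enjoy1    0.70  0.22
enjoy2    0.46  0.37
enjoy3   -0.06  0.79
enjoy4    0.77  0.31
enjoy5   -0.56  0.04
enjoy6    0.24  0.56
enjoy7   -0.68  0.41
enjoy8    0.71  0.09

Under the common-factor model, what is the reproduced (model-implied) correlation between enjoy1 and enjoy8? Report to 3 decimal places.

0.517

r̂ = Σ λ_i·λ_j across factors = (0.70)(0.71) + (0.22)(0.09)
  = +0.4970 +0.0198 = 0.5168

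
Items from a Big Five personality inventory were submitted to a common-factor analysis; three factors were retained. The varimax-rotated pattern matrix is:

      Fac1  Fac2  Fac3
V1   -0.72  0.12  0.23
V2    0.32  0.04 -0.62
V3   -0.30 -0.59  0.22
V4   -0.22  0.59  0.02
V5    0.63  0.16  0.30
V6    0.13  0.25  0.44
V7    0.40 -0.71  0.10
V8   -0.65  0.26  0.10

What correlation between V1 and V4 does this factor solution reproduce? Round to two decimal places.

0.23

r̂ = Σ λ_i·λ_j across factors = (-0.72)(-0.22) + (0.12)(0.59) + (0.23)(0.02)
  = +0.1584 +0.0708 +0.0046 = 0.2338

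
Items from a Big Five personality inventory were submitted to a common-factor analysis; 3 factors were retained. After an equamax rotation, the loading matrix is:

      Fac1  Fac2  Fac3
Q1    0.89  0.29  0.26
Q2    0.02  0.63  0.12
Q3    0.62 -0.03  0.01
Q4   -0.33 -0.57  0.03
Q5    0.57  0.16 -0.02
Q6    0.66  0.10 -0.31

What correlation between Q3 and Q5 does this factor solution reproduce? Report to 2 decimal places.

0.35

r̂ = Σ λ_i·λ_j across factors = (0.62)(0.57) + (-0.03)(0.16) + (0.01)(-0.02)
  = +0.3534 -0.0048 -0.0002 = 0.3484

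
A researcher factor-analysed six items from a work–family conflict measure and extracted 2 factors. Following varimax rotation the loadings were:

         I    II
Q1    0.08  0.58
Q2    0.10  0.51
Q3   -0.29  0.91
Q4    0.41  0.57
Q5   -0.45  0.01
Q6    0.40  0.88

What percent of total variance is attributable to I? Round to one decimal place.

SS loadings for I = 0.08² + 0.10² + (-0.29)² + 0.41² + (-0.45)² + 0.40² = 0.6311
With 6 standardized items, total variance = 6. Proportion = 0.6311/6 = 0.1052 → 10.52%.

10.5%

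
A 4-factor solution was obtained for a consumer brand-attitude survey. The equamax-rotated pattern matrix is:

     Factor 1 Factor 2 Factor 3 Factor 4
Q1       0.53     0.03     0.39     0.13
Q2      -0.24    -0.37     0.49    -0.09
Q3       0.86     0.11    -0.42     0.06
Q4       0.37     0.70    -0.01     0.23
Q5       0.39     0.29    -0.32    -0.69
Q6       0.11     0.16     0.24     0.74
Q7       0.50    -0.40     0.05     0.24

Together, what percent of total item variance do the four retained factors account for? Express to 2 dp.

63.33%

Communalities: 0.4508, 0.4427, 0.9317, 0.6799, 0.8147, 0.6429, 0.4701; Σh² = 4.4328.
Total variance with 7 standardized items is 7, so the solution explains 4.4328/7 = 0.6333 = 63.33%.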